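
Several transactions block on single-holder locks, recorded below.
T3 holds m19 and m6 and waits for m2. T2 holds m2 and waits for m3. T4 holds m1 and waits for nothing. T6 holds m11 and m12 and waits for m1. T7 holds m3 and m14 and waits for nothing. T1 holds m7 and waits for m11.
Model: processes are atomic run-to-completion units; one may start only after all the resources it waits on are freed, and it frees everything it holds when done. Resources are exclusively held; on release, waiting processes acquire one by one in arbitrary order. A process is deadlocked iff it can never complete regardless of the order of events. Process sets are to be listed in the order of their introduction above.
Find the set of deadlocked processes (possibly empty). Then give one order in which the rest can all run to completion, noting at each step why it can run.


Nothing here is deadlocked.
Key observation: the wait relation is loop-free; peeling off processes with no waits unwinds the whole state.
One completion order for the rest: T7, T4, T6, T2, T1, T3.
Step-by-step check:
  T7 waits on nothing -> runs at once and releases m3 and m14
  T4 waits on nothing -> runs at once and releases m1
  T6 waits on m1 — all released -> runs and releases m11 and m12
  T2 waits on m3 — all released -> runs and releases m2
  T1 waits on m11 — all released -> runs and releases m7
  T3 waits on m2 — all released -> runs and releases m19 and m6


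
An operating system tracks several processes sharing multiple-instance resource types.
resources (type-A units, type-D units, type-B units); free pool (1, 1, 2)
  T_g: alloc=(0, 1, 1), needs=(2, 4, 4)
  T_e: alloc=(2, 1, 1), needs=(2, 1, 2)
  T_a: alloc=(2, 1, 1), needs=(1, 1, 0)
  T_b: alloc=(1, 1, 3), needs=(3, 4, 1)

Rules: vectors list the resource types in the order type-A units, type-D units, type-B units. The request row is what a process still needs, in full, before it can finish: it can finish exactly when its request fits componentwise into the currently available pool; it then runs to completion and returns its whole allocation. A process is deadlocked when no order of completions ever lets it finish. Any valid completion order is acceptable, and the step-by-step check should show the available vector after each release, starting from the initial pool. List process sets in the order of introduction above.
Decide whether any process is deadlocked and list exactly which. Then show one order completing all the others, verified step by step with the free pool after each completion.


The deadlocked set is T_g and T_b.
Key observation: T_a, T_e can finish, but then (5, 3, 4) is all there is, and the blocked group's type-D units demands exceed it.
The rest can finish in the order T_a, T_e. Verifying each step:
  pool = (1, 1, 2)
  T_a: need (1, 1, 0) fits (1, 1, 2); releases (2, 1, 1), pool now (3, 2, 3)
  T_e: need (2, 1, 2) fits (3, 2, 3); releases (2, 1, 1), pool now (5, 3, 4)
None of the blocked processes ever fits:
  blocked: T_g wants (2, 4, 4), pool (5, 3, 4) — not enough type-D units
  blocked: T_b wants (3, 4, 1), pool (5, 3, 4) — not enough type-D units


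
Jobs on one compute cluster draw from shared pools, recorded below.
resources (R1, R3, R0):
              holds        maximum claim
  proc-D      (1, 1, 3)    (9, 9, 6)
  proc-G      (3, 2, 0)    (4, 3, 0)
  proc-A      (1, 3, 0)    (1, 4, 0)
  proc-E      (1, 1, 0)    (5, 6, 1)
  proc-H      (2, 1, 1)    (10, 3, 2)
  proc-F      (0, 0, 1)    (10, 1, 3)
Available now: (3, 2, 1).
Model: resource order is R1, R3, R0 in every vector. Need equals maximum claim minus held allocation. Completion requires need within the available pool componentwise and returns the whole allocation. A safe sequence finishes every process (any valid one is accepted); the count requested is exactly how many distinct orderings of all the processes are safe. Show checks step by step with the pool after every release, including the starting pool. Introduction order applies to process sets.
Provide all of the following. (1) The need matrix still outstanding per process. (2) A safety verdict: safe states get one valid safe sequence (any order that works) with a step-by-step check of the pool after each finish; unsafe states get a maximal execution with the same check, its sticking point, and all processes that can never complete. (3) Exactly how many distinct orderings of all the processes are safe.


(1) Outstanding need per process (order R1, R3, R0):
  proc-D: (8, 8, 3)
  proc-G: (1, 1, 0)
  proc-A: (0, 1, 0)
  proc-E: (4, 5, 1)
  proc-H: (8, 2, 1)
  proc-F: (10, 1, 2)
(2) SAFE, for example via the order proc-A, proc-G, proc-E, proc-H, proc-F, proc-D.
Key observation: proc-E marks the first exact bind of the order: its need (4, 5, 1) fits the free (7, 7, 1) with zero slack on a requested resource.
Step-by-step check:
  pool = (3, 2, 1)
  proc-A needs (0, 1, 0) <= (3, 2, 1) -> finishes; pool += (1, 3, 0) = (4, 5, 1)
  proc-G needs (1, 1, 0) <= (4, 5, 1) -> finishes; pool += (3, 2, 0) = (7, 7, 1)
  proc-E needs (4, 5, 1) <= (7, 7, 1) -> finishes; pool += (1, 1, 0) = (8, 8, 1)
  proc-H needs (8, 2, 1) <= (8, 8, 1) -> finishes; pool += (2, 1, 1) = (10, 9, 2)
  proc-F needs (10, 1, 2) <= (10, 9, 2) -> finishes; pool += (0, 0, 1) = (10, 9, 3)
  proc-D needs (8, 8, 3) <= (10, 9, 3) -> finishes; pool += (1, 1, 3) = (11, 10, 6)
(3) Exactly 3 of the possible complete orderings are safe sequences.


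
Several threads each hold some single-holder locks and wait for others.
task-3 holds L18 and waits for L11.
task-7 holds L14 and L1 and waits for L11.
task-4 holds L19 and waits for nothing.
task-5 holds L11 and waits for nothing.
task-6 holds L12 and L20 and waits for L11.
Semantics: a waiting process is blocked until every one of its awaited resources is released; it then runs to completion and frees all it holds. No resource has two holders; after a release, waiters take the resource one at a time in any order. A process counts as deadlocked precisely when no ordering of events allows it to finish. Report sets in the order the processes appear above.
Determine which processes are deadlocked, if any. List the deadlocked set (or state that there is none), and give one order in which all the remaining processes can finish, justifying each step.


Nothing here is deadlocked.
Key observation: the wait graph is acyclic; completion cascades from the unblocked processes through everyone else.
A valid finishing order for the others: task-5, task-3, task-4, task-6, task-7.
Step-by-step check:
  run task-5 (it waits on nothing); releases L11
  task-3: everything it awaited (L11) is free; runs, freeing L18
  run task-4 (it waits on nothing); releases L19
  task-6: everything it awaited (L11) is free; runs, freeing L12 and L20
  task-7: everything it awaited (L11) is free; runs, freeing L14 and L1


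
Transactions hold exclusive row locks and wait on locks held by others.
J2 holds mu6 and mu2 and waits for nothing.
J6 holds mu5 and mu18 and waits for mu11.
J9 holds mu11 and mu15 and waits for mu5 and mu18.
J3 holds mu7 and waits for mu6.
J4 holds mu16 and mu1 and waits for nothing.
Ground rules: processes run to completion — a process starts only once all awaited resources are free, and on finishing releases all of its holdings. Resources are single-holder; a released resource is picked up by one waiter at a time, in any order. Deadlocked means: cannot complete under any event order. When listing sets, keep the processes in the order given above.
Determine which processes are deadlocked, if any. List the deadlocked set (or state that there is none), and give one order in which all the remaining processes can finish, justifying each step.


Deadlocked set: J6 and J9.
Key observation: the knot is the closed ring of waits J6 -> J9 -> J6; no other process is dragged down with it.
The rest can finish in the order J2, J4, J3.
Walking it through:
  J2: no waits; runs immediately, freeing mu6 and mu2
  J4: no waits; runs immediately, freeing mu16 and mu1
  run J3 (all its waits — mu6 — are resolved); releases mu7


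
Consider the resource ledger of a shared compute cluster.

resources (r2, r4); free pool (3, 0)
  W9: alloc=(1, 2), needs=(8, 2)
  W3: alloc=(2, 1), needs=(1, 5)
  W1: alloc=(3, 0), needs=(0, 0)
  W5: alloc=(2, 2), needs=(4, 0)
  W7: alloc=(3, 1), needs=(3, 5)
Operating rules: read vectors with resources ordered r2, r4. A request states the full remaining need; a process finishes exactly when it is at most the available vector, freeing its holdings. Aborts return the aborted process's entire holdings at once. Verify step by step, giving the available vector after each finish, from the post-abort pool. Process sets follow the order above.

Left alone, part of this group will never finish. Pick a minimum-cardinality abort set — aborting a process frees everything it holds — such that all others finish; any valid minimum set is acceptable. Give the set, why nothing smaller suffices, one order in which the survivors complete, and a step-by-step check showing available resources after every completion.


Abort W3.
Key observation: the returned (2, 1) from W3 is what brings W7 — unrunnable before, under any order — into play at step 4.
Why nothing smaller works: aborting no one leaves the state deadlocked as given.
Survivors finish in the order: W5, W1, W9, W7. Check, step by step (pool after the aborts first):
  pool = (5, 1)
  W5: need (4, 0) fits (5, 1); releases (2, 2), pool now (7, 3)
  W1: need (0, 0) fits (7, 3); releases (3, 0), pool now (10, 3)
  W9: need (8, 2) fits (10, 3); releases (1, 2), pool now (11, 5)
  W7: need (3, 5) fits (11, 5); releases (3, 1), pool now (14, 6)


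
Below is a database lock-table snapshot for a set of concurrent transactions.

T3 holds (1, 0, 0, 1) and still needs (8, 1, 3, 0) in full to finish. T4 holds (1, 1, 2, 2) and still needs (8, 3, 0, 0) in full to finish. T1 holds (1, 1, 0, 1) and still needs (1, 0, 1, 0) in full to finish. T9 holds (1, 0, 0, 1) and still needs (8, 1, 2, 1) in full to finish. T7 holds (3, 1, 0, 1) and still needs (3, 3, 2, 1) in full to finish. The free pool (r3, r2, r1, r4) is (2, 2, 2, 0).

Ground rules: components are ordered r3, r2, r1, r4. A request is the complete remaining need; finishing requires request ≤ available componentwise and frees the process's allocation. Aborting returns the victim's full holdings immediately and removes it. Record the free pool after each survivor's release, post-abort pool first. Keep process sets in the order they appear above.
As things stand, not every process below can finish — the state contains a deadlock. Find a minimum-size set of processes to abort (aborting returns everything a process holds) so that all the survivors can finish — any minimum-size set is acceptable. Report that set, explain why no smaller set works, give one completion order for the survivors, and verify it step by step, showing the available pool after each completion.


The answer: abort T3 and T9.
Key observation: aborting T3 and T9 returns (2, 0, 0, 2), and T4 — hopeless before — runs at step 3 with the returned capacity in the pool.
No one abort is enough; case by case: T3 alone leaves T4 blocked (short on r3); T4 alone leaves T3 blocked (short on r3); T1 alone leaves T3 blocked (short on r3 and r1); T9 alone leaves T3 blocked (short on r3 and r1); T7 alone leaves T3 blocked (short on r3 and r1).
Survivors finish in the order: T1, T7, T4. Walking it through (pool after the aborts first):
  pool = (4, 2, 2, 2)
  T1 needs (1, 0, 1, 0) <= (4, 2, 2, 2) -> finishes; pool += (1, 1, 0, 1) = (5, 3, 2, 3)
  T7 needs (3, 3, 2, 1) <= (5, 3, 2, 3) -> finishes; pool += (3, 1, 0, 1) = (8, 4, 2, 4)
  T4 needs (8, 3, 0, 0) <= (8, 4, 2, 4) -> finishes; pool += (1, 1, 2, 2) = (9, 5, 4, 6)


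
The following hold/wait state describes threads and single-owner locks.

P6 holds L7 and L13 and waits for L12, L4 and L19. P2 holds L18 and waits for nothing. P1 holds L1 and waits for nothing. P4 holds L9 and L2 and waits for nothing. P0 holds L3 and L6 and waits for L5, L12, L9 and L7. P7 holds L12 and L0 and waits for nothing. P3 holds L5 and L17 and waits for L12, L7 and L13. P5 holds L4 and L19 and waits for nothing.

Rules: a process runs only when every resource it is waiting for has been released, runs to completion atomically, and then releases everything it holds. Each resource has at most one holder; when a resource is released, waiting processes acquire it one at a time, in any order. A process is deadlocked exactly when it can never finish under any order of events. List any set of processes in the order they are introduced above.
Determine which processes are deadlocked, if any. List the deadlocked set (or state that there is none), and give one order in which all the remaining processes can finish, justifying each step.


No process is deadlocked.
Key observation: although several processes wait, no cycle exists — each chain bottoms out at a free runner.
One completion order for the rest: P4, P7, P1, P5, P6, P2, P3, P0.
Walking it through:
  P4: no waits; runs immediately, freeing L9 and L2
  P7: no waits; runs immediately, freeing L12 and L0
  P1: no waits; runs immediately, freeing L1
  P5: no waits; runs immediately, freeing L4 and L19
  P6 waits on L12, L4 and L19 — all released -> runs and releases L7 and L13
  P2: no waits; runs immediately, freeing L18
  P3 waits on L12, L7 and L13 — all released -> runs and releases L5 and L17
  P0 waits on L5, L12, L9 and L7 — all released -> runs and releases L3 and L6


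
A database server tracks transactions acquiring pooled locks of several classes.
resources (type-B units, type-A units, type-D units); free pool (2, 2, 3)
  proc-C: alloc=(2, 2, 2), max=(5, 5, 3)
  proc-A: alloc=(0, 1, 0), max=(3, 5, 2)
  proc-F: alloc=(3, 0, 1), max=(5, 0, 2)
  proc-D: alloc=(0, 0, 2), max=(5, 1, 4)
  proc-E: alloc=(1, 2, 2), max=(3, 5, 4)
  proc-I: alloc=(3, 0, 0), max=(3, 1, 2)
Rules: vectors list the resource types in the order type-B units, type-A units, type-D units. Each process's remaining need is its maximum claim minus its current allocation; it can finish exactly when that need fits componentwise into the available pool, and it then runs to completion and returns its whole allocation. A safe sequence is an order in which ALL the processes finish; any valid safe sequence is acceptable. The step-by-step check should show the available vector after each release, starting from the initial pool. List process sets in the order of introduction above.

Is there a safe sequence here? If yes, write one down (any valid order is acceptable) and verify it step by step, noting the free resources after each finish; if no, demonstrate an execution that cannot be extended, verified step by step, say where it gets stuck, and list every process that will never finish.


UNSAFE.
Key observation: the pool after proc-F, proc-D, proc-I is (8, 2, 6); every surviving request exceeds it in type-A units, so progress ends there.
A maximal execution: proc-F, proc-D, proc-I — then nothing else fits. Step-by-step check:
  pool = (2, 2, 3)
  run proc-F (needs (2, 0, 1), free (2, 2, 3)); after release of (3, 0, 1) the pool is (5, 2, 4)
  run proc-D (needs (5, 1, 2), free (5, 2, 4)); after release of (0, 0, 2) the pool is (5, 2, 6)
  run proc-I (needs (0, 1, 2), free (5, 2, 6)); after release of (3, 0, 0) the pool is (8, 2, 6)
  proc-C cannot run: need (3, 3, 1) vs free (8, 2, 6) (insufficient type-A units)
  proc-A cannot run: need (3, 4, 2) vs free (8, 2, 6) (insufficient type-A units)
  proc-E cannot run: need (2, 3, 2) vs free (8, 2, 6) (insufficient type-A units)
Permanently blocked: proc-C, proc-A and proc-E.


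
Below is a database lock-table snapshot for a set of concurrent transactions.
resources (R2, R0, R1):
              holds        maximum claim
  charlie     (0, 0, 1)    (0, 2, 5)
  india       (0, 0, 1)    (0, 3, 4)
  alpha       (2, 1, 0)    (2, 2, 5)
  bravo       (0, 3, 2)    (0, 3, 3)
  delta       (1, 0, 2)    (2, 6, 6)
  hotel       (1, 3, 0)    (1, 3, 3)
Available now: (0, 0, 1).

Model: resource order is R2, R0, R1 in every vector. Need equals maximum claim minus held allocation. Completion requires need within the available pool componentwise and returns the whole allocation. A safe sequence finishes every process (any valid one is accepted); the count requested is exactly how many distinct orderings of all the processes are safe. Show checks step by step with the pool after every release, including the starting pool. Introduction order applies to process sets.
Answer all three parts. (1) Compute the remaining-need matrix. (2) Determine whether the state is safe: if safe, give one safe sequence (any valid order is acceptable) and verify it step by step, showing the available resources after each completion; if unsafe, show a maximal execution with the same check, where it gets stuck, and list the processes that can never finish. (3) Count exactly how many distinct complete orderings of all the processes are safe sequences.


(1) Remaining need (order R2, R0, R1):
  charlie: (0, 2, 4)
  india: (0, 3, 3)
  alpha: (0, 1, 5)
  bravo: (0, 0, 1)
  delta: (1, 6, 4)
  hotel: (0, 0, 3)
(2) SAFE — a valid safe sequence is bravo, india, hotel, charlie, delta, alpha.
Key observation: reading the order forward, bravo is the first process whose need (0, 0, 1) meets the free pool (0, 0, 1) exactly on a resource it requests.
Walking it through:
  pool = (0, 0, 1)
  bravo: need (0, 0, 1) fits (0, 0, 1); releases (0, 3, 2), pool now (0, 3, 3)
  india: need (0, 3, 3) fits (0, 3, 3); releases (0, 0, 1), pool now (0, 3, 4)
  hotel: need (0, 0, 3) fits (0, 3, 4); releases (1, 3, 0), pool now (1, 6, 4)
  charlie: need (0, 2, 4) fits (1, 6, 4); releases (0, 0, 1), pool now (1, 6, 5)
  delta: need (1, 6, 4) fits (1, 6, 5); releases (1, 0, 2), pool now (2, 6, 7)
  alpha: need (0, 1, 5) fits (2, 6, 7); releases (2, 1, 0), pool now (4, 7, 7)
(3) The exact count: 11 of the possible complete orderings are safe sequences.


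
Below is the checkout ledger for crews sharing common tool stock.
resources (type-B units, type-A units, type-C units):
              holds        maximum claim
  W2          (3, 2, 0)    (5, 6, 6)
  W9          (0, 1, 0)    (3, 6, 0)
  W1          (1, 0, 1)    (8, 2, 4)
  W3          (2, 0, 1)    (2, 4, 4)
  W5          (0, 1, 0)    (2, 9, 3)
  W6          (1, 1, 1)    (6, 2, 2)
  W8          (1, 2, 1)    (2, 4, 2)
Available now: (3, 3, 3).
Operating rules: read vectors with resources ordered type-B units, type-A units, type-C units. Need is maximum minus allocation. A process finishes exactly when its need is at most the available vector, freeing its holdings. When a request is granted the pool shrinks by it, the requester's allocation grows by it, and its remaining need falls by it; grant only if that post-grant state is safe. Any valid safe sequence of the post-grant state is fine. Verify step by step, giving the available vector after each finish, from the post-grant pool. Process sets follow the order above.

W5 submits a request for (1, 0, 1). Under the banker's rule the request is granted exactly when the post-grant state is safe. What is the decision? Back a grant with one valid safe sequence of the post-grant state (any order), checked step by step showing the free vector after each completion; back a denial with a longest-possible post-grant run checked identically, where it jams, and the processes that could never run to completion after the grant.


DENY — the pretend-granted state is unsafe.
Key observation: after W8, W3, W9, W6 the pool peaks at (6, 7, 5), and each blocked process is short somewhere: W2 on type-C units; W1 on type-B units; W5 on type-A units.
On the post-grant state, W8, W3, W9, W6 is a maximal run — nothing extends it. Step-by-step check:
  pool = (2, 3, 2)
  run W8 (needs (1, 2, 1), free (2, 3, 2)); after release of (1, 2, 1) the pool is (3, 5, 3)
  run W3 (needs (0, 4, 3), free (3, 5, 3)); after release of (2, 0, 1) the pool is (5, 5, 4)
  run W9 (needs (3, 5, 0), free (5, 5, 4)); after release of (0, 1, 0) the pool is (5, 6, 4)
  run W6 (needs (5, 1, 1), free (5, 6, 4)); after release of (1, 1, 1) the pool is (6, 7, 5)
  W2 still needs (2, 4, 6) but only (6, 7, 5) is free — short on type-C units
  W1 still needs (7, 2, 3) but only (6, 7, 5) is free — short on type-B units
  W5 still needs (1, 8, 2) but only (6, 7, 5) is free — short on type-A units
Post-grant, the permanently blocked set is W2, W1 and W5.


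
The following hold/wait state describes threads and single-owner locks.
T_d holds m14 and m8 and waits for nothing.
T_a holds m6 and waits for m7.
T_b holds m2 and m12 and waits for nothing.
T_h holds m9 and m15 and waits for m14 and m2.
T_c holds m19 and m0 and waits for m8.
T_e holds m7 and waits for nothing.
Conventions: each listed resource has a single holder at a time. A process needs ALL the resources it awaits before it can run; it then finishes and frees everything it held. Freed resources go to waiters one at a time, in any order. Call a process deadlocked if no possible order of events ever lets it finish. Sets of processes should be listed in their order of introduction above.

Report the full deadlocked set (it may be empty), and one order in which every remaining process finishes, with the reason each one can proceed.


Nothing here is deadlocked.
Key observation: the waits form no ring: some process can always run, and its releases unblock the others one by one.
The rest can finish in the order T_d, T_c, T_b, T_h, T_e, T_a.
Check, step by step:
  T_d: no waits; runs immediately, freeing m14 and m8
  T_c: everything it awaited (m8) is free; runs, freeing m19 and m0
  T_b: no waits; runs immediately, freeing m2 and m12
  T_h: everything it awaited (m14 and m2) is free; runs, freeing m9 and m15
  T_e: no waits; runs immediately, freeing m7
  T_a: everything it awaited (m7) is free; runs, freeing m6


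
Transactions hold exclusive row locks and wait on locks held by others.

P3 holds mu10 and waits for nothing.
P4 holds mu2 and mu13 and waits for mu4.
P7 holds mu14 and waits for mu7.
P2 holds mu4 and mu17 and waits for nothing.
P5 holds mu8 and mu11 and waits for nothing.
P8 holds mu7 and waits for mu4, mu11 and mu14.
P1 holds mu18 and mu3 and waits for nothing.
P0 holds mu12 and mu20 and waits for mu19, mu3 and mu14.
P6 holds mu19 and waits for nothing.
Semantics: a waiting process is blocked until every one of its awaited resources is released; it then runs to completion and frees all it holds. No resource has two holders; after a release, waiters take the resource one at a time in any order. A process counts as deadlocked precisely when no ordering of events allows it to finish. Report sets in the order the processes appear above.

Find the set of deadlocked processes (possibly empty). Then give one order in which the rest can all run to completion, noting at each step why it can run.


Deadlocked set: P7, P8 and P0.
Key observation: along P7 -> P8 -> P7, each member waits on what the next one holds — a deadlock; P0 waits into the deadlock from upstream.
One completion order for the rest: P1, P5, P3, P2, P6, P4.
Walking it through:
  run P1 (it waits on nothing); releases mu18 and mu3
  run P5 (it waits on nothing); releases mu8 and mu11
  run P3 (it waits on nothing); releases mu10
  run P2 (it waits on nothing); releases mu4 and mu17
  run P6 (it waits on nothing); releases mu19
  P4: everything it awaited (mu4) is free; runs, freeing mu2 and mu13


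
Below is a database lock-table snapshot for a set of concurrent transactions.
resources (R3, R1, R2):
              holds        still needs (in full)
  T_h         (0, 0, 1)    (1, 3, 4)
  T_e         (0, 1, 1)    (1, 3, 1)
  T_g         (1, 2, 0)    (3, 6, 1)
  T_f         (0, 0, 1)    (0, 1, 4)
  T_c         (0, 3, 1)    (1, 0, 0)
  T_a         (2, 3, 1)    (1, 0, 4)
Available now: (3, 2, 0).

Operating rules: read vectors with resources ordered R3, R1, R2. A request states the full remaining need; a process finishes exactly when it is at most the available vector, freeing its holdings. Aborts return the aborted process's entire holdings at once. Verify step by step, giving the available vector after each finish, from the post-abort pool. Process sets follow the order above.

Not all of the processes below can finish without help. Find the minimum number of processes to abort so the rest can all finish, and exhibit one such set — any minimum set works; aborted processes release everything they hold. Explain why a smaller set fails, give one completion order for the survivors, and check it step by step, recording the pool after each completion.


Minimum abort set: T_h and T_a.
Key observation: T_f had no path to completion before; after the abort of T_h and T_a ((2, 3, 2) returned), step 4 is where it fits.
Why nothing smaller works — every single abort fails: T_h alone leaves T_f blocked (short on R2); T_e alone leaves T_h blocked (short on R2); T_g alone leaves T_h blocked (short on R2); T_f alone leaves T_h blocked (short on R2); T_c alone leaves T_h blocked (short on R2); T_a alone leaves T_h blocked (short on R2).
One survivor order: T_c, T_e, T_g, T_f. Step-by-step check (post-abort pool first):
  pool = (5, 5, 2)
  run T_c (needs (1, 0, 0), free (5, 5, 2)); after release of (0, 3, 1) the pool is (5, 8, 3)
  run T_e (needs (1, 3, 1), free (5, 8, 3)); after release of (0, 1, 1) the pool is (5, 9, 4)
  run T_g (needs (3, 6, 1), free (5, 9, 4)); after release of (1, 2, 0) the pool is (6, 11, 4)
  run T_f (needs (0, 1, 4), free (6, 11, 4)); after release of (0, 0, 1) the pool is (6, 11, 5)


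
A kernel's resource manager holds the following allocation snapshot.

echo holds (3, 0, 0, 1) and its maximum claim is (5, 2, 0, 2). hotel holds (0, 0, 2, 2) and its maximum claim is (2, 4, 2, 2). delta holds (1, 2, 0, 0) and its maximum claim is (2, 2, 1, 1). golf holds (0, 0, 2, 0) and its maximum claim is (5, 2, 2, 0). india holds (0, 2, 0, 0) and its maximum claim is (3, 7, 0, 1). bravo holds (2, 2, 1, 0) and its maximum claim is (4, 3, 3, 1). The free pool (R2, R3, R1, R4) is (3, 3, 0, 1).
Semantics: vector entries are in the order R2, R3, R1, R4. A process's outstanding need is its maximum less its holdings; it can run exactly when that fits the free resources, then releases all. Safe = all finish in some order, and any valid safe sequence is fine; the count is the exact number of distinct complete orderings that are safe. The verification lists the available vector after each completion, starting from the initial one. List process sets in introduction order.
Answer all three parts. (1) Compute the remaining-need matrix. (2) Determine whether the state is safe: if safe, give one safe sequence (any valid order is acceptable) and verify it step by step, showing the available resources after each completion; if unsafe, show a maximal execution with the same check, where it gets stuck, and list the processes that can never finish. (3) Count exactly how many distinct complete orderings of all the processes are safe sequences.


(1) Remaining need (order R2, R3, R1, R4):
  echo: (2, 2, 0, 1)
  hotel: (2, 4, 0, 0)
  delta: (1, 0, 1, 1)
  golf: (5, 2, 0, 0)
  india: (3, 5, 0, 1)
  bravo: (2, 1, 2, 1)
(2) The state is SAFE; one workable sequence: echo, golf, delta, bravo, hotel, india.
Key observation: echo marks the first exact bind of the order: its need (2, 2, 0, 1) fits the free (3, 3, 0, 1) with zero slack on a requested resource.
Step-by-step check:
  pool = (3, 3, 0, 1)
  echo: need (2, 2, 0, 1) fits (3, 3, 0, 1); releases (3, 0, 0, 1), pool now (6, 3, 0, 2)
  golf: need (5, 2, 0, 0) fits (6, 3, 0, 2); releases (0, 0, 2, 0), pool now (6, 3, 2, 2)
  delta: need (1, 0, 1, 1) fits (6, 3, 2, 2); releases (1, 2, 0, 0), pool now (7, 5, 2, 2)
  bravo: need (2, 1, 2, 1) fits (7, 5, 2, 2); releases (2, 2, 1, 0), pool now (9, 7, 3, 2)
  hotel: need (2, 4, 0, 0) fits (9, 7, 3, 2); releases (0, 0, 2, 2), pool now (9, 7, 5, 4)
  india: need (3, 5, 0, 1) fits (9, 7, 5, 4); releases (0, 2, 0, 0), pool now (9, 9, 5, 4)
(3) The exact count: 12 of the possible complete orderings are safe sequences.


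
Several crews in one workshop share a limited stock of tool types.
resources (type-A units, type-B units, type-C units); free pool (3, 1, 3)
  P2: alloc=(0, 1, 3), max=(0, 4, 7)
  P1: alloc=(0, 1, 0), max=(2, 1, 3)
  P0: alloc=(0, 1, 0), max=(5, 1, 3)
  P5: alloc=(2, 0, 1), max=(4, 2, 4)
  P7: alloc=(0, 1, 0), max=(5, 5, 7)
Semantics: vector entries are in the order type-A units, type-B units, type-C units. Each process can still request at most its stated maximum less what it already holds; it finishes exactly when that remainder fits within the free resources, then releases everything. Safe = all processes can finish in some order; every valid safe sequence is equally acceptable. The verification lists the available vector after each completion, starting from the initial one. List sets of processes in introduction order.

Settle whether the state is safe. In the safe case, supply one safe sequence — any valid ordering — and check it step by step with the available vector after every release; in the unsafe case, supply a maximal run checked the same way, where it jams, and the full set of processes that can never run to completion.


SAFE — a valid safe sequence is P1, P5, P0, P2, P7.
Key observation: the first exact fit in this order is P1 — it needs (2, 0, 3) with (3, 1, 3) free, meeting a requested resource to the last unit.
Step-by-step check:
  pool = (3, 1, 3)
  P1: need (2, 0, 3) fits (3, 1, 3); releases (0, 1, 0), pool now (3, 2, 3)
  P5: need (2, 2, 3) fits (3, 2, 3); releases (2, 0, 1), pool now (5, 2, 4)
  P0: need (5, 0, 3) fits (5, 2, 4); releases (0, 1, 0), pool now (5, 3, 4)
  P2: need (0, 3, 4) fits (5, 3, 4); releases (0, 1, 3), pool now (5, 4, 7)
  P7: need (5, 4, 7) fits (5, 4, 7); releases (0, 1, 0), pool now (5, 5, 7)


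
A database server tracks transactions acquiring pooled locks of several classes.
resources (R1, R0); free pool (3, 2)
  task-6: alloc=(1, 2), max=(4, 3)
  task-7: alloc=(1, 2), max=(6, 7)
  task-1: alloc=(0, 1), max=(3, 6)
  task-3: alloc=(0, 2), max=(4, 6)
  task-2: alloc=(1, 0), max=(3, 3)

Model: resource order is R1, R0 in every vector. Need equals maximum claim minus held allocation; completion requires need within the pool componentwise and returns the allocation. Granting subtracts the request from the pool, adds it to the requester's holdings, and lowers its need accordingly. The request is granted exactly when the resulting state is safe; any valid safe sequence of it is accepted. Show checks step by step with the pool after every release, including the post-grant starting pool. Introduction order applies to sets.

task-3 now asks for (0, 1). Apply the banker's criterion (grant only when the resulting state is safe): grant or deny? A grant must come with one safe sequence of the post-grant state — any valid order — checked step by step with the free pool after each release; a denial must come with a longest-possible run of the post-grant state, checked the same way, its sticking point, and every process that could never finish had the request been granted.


GRANT: granting preserves safety; a valid post-grant sequence is task-6, task-2, task-3, task-1, task-7.
Key observation: even at the reduced pool (3, 1), task-6 fits immediately, so safety survives the grant.
Check on the post-grant state, step by step:
  pool = (3, 1)
  task-6 needs (3, 1) <= (3, 1) -> finishes; pool += (1, 2) = (4, 3)
  task-2 needs (2, 3) <= (4, 3) -> finishes; pool += (1, 0) = (5, 3)
  task-3 needs (4, 3) <= (5, 3) -> finishes; pool += (0, 3) = (5, 6)
  task-1 needs (3, 5) <= (5, 6) -> finishes; pool += (0, 1) = (5, 7)
  task-7 needs (5, 5) <= (5, 7) -> finishes; pool += (1, 2) = (6, 9)


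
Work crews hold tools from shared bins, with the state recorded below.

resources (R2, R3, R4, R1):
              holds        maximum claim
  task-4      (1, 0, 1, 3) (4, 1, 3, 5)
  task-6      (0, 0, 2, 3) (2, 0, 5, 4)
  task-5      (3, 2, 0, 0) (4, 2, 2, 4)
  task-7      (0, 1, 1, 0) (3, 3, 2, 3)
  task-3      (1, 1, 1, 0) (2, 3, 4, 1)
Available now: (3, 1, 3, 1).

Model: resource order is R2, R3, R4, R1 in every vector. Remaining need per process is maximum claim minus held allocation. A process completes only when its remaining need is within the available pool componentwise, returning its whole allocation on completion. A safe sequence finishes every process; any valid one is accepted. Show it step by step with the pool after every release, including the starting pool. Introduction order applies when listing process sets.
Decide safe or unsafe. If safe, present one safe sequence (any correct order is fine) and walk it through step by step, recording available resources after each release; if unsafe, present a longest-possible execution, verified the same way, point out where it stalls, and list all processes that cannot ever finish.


The state is SAFE; one workable sequence: task-6, task-5, task-7, task-4, task-3.
Key observation: task-6 is the earliest step where a requested resource binds exactly: need (2, 0, 3, 1), pool (3, 1, 3, 1) at its turn.
Verifying each step:
  pool = (3, 1, 3, 1)
  run task-6 (needs (2, 0, 3, 1), free (3, 1, 3, 1)); after release of (0, 0, 2, 3) the pool is (3, 1, 5, 4)
  run task-5 (needs (1, 0, 2, 4), free (3, 1, 5, 4)); after release of (3, 2, 0, 0) the pool is (6, 3, 5, 4)
  run task-7 (needs (3, 2, 1, 3), free (6, 3, 5, 4)); after release of (0, 1, 1, 0) the pool is (6, 4, 6, 4)
  run task-4 (needs (3, 1, 2, 2), free (6, 4, 6, 4)); after release of (1, 0, 1, 3) the pool is (7, 4, 7, 7)
  run task-3 (needs (1, 2, 3, 1), free (7, 4, 7, 7)); after release of (1, 1, 1, 0) the pool is (8, 5, 8, 7)


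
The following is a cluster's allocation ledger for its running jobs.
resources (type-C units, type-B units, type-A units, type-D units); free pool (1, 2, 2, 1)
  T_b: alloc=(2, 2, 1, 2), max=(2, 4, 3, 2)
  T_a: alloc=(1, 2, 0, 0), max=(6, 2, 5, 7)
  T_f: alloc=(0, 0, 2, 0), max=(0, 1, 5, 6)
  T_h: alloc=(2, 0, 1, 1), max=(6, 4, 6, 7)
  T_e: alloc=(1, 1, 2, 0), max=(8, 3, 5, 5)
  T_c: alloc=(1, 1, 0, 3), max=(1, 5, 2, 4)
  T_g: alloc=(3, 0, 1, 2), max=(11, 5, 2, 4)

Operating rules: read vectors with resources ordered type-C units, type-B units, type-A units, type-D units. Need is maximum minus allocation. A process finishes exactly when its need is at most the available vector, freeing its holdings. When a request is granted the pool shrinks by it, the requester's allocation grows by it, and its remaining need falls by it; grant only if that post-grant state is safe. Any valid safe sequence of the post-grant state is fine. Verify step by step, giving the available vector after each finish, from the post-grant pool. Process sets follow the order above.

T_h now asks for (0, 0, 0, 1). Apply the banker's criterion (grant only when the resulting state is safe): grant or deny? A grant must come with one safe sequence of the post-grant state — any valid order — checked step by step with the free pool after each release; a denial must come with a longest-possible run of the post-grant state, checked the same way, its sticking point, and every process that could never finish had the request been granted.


DENY. Granting would leave the state unsafe.
Key observation: after T_b, T_c the pool peaks at (4, 5, 3, 5), and each blocked process is short somewhere: T_a on type-C units, type-A units, type-D units; T_f on type-D units; T_h on type-A units; T_e on type-C units; T_g on type-C units.
On the post-grant state, T_b, T_c is a maximal run — nothing extends it. Check, step by step:
  pool = (1, 2, 2, 0)
  T_b needs (0, 2, 2, 0) <= (1, 2, 2, 0) -> finishes; pool += (2, 2, 1, 2) = (3, 4, 3, 2)
  T_c needs (0, 4, 2, 1) <= (3, 4, 3, 2) -> finishes; pool += (1, 1, 0, 3) = (4, 5, 3, 5)
  blocked: T_a wants (5, 0, 5, 7), pool (4, 5, 3, 5) — not enough type-C units, type-A units and type-D units
  blocked: T_f wants (0, 1, 3, 6), pool (4, 5, 3, 5) — not enough type-D units
  blocked: T_h wants (4, 4, 5, 5), pool (4, 5, 3, 5) — not enough type-A units
  blocked: T_e wants (7, 2, 3, 5), pool (4, 5, 3, 5) — not enough type-C units
  blocked: T_g wants (8, 5, 1, 2), pool (4, 5, 3, 5) — not enough type-C units
Post-grant, the permanently blocked set is T_a, T_f, T_h, T_e and T_g.


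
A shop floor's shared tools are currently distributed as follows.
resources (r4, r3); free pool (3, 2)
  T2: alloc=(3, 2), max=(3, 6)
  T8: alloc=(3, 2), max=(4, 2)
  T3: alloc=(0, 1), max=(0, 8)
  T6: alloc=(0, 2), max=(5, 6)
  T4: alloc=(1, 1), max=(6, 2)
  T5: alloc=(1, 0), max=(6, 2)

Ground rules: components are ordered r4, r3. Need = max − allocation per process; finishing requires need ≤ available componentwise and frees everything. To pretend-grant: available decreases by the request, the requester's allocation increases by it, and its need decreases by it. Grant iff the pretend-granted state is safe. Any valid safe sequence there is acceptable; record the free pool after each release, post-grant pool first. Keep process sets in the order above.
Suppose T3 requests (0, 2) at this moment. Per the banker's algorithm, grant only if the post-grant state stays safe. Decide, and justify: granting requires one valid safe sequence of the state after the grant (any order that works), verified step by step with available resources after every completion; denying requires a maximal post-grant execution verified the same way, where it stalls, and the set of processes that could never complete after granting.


DENY: after the grant no complete ordering would exist.
Key observation: the pool after T8, T4, T5 is (8, 3); every surviving request exceeds it in r3, so progress ends there.
Pretend the grant happened; the run T8, T4, T5 goes as far as possible. Verifying each step:
  pool = (3, 0)
  T8 needs (1, 0) <= (3, 0) -> finishes; pool += (3, 2) = (6, 2)
  T4 needs (5, 1) <= (6, 2) -> finishes; pool += (1, 1) = (7, 3)
  T5 needs (5, 2) <= (7, 3) -> finishes; pool += (1, 0) = (8, 3)
  T2 cannot run: need (0, 4) vs free (8, 3) (insufficient r3)
  T3 cannot run: need (0, 5) vs free (8, 3) (insufficient r3)
  T6 cannot run: need (5, 4) vs free (8, 3) (insufficient r3)
Processes that could never finish after the grant: T2, T3 and T6.


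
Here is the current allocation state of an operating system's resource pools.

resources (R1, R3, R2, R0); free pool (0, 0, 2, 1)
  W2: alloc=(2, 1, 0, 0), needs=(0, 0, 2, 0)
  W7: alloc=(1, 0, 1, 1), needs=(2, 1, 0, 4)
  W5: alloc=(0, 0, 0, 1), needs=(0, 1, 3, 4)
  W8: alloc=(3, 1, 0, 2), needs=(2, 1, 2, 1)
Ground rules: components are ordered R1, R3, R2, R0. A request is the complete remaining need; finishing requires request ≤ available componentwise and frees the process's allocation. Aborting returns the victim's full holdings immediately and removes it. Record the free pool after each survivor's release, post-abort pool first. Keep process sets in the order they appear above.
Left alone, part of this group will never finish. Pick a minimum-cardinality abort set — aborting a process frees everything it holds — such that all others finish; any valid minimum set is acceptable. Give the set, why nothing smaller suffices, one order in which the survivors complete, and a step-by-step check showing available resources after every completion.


Abort W5.
Key observation: no ordering could ever have run W7 before the abort of W5; with (0, 0, 0, 1) back in the pool it fits at step 3.
No smaller set exists: with zero aborts the deadlock remains.
One survivor order: W2, W8, W7. Walking it through (post-abort pool first):
  pool = (0, 0, 2, 2)
  W2: need (0, 0, 2, 0) fits (0, 0, 2, 2); releases (2, 1, 0, 0), pool now (2, 1, 2, 2)
  W8: need (2, 1, 2, 1) fits (2, 1, 2, 2); releases (3, 1, 0, 2), pool now (5, 2, 2, 4)
  W7: need (2, 1, 0, 4) fits (5, 2, 2, 4); releases (1, 0, 1, 1), pool now (6, 2, 3, 5)


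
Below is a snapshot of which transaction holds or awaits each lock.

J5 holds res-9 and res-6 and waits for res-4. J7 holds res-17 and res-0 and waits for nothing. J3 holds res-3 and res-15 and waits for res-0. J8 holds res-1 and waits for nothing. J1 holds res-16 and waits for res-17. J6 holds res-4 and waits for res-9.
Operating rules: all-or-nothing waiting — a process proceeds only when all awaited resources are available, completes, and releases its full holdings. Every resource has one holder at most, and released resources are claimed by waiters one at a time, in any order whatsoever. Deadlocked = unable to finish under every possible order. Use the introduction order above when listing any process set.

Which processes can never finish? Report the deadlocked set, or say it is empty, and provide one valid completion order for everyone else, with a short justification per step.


Deadlocked: J5 and J6.
Key observation: the knot is the closed ring of waits J5 -> J6 -> J5; no other process is dragged down with it.
One completion order for the rest: J7, J3, J8, J1.
Walking it through:
  run J7 (it waits on nothing); releases res-17 and res-0
  run J3 (all its waits — res-0 — are resolved); releases res-3 and res-15
  run J8 (it waits on nothing); releases res-1
  run J1 (all its waits — res-17 — are resolved); releases res-16
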